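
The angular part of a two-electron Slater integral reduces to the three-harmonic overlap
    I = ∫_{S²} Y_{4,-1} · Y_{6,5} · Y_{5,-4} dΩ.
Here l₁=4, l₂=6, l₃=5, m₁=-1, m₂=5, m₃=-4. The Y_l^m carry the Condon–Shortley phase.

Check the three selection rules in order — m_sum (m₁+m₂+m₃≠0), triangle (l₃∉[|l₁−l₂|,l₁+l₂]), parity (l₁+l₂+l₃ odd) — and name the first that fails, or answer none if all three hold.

parity

azimuthal sum: -1 + 5 − 4 = 0  ✓
2 ≤ 5 ≤ 10 (triangle on l)  ✓
L = 4 + 6 + 5 = 15 (odd)  ✗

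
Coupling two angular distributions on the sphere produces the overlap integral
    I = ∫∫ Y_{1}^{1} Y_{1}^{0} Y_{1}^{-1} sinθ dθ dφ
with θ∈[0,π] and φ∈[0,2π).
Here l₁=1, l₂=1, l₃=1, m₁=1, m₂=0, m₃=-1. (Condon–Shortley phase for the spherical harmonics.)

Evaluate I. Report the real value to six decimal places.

l₁+l₂+l₃=3 is odd: 3j(l;000)=0 ⇒ I=0

0.000000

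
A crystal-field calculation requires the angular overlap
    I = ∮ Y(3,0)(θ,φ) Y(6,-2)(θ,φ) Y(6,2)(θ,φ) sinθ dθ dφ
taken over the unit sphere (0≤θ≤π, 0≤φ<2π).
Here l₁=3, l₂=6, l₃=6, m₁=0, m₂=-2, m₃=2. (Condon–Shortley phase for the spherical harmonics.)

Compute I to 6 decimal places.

0.000000

Σlᵢ=15 odd — θ-integrand is odd under cosθ→−cosθ; I=0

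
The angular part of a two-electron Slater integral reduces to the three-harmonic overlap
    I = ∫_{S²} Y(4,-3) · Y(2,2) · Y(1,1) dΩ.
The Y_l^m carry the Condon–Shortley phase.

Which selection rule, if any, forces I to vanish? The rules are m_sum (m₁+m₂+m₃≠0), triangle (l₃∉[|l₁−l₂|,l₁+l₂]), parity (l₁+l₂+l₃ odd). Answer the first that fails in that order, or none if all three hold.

Σmᵢ = 0  ✓
l₃∈[|l₁−l₂|,l₁+l₂]=[2,6], have l₃=1  ✗
Σlᵢ = 7 ⇒ odd

triangle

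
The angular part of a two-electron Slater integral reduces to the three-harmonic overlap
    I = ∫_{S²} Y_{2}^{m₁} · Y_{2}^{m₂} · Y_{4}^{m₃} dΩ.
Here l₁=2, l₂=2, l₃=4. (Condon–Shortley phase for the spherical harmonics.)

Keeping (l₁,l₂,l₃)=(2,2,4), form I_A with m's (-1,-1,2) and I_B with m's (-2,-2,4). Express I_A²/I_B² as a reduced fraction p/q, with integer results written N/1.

4/7

Shared (l₁,l₂,l₃)=(2,2,4): N and (l;000)² cancel in I_A²/I_B².
A: Δ = 0!·4!·4!/9! = 1/630; Racah Σ t=0..0: t=0:+1/36 = 1/36; ⇒ 3j(2 2 4; -1 -1 2)² = 4/63, sgn +1
B: Δ = 0!·4!·4!/9! = 1/630; Racah Σ t=0..0: t=0:+1/576 = 1/576; ⇒ 3j(2 2 4; -2 -2 4)² = 1/9, sgn +1
I_A²/I_B² = (4/63)/(1/9) = 4/7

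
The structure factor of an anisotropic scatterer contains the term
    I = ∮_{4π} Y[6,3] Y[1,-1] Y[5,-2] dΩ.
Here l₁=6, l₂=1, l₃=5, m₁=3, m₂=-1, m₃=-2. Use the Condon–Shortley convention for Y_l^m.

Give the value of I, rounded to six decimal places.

-0.245154

Rules hold: Σm=0, L=12 even, 5≤5≤7.
N = 13·3·11 = 429
Δ = 2!·10!·0!/13! = 1/858
Racah Σ t=1..1: t=1:−1/14400 = -1/14400
⇒ 3j(6 1 5; 0 0 0)² = 6/143, sgn +1
Racah Σ t=0..0: t=0:+1/60480 = 1/60480
⇒ 3j(6 1 5; 3 -1 -2)² = 6/143, sgn -1
4πI² = N·(3j₀)²·(3jₘ)² = 108/143
I = -1·√(0.755245/4π) = -0.24515397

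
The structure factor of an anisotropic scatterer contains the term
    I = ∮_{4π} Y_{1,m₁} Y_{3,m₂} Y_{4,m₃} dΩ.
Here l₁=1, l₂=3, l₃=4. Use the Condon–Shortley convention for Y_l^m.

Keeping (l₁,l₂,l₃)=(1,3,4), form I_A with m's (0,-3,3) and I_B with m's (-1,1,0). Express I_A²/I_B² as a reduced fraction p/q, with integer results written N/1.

7/6

Shared (l₁,l₂,l₃)=(1,3,4): N and (l;000)² cancel in I_A²/I_B².
A: Δ = 0!·2!·6!/9! = 1/252; Racah Σ t=0..0: t=0:+1/720 = 1/720; ⇒ 3j(1 3 4; 0 -3 3)² = 1/36, sgn -1
B: Δ = 0!·2!·6!/9! = 1/252; Racah Σ t=0..0: t=0:+1/96 = 1/96; ⇒ 3j(1 3 4; -1 1 0)² = 1/42, sgn +1
I_A²/I_B² = (1/36)/(1/42) = 7/6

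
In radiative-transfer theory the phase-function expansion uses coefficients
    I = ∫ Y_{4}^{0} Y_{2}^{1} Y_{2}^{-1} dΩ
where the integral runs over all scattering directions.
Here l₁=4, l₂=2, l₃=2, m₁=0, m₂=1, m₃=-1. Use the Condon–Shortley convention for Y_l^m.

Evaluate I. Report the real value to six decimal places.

0.161197

Rules hold: Σm=0, L=8 even, 2≤2≤6.
N = 9·5·5 = 225
Δ = 4!·4!·0!/9! = 1/630
Racah Σ t=2..2: t=2:+1/16 = 1/16
⇒ 3j(4 2 2; 0 0 0)² = 2/35, sgn +1
Racah Σ t=3..3: t=3:−1/36 = -1/36
⇒ 3j(4 2 2; 0 1 -1)² = 8/315, sgn +1
4πI² = N·(3j₀)²·(3jₘ)² = 16/49
I = +1·√(0.326531/4π) = 0.16119702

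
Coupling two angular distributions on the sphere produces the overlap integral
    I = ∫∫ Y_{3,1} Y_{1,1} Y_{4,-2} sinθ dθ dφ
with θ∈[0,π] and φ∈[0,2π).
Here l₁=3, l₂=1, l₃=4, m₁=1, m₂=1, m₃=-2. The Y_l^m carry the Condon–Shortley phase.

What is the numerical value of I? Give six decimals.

0.238414

Checks pass: Σm=0; 8 even; l₃=4∈[2,4].
(2·3+1)(2·1+1)(2·4+1) = 189
Δ: 0! 6! 2! / 9! → 1/252
sum: t=0:+1/36 = 1/36
3j²(3 1 4; 0 0 0) = Δ·Π!·Σ² = 4/63  (sign +1)
sum: t=0:+1/96 = 1/96
3j²(3 1 4; 1 1 -2) = Δ·Π!·Σ² = 5/84  (sign +1)
combine: 4πI² = 189·4/63·5/84 = 5/7
take √, sign +1: I = 0.23841361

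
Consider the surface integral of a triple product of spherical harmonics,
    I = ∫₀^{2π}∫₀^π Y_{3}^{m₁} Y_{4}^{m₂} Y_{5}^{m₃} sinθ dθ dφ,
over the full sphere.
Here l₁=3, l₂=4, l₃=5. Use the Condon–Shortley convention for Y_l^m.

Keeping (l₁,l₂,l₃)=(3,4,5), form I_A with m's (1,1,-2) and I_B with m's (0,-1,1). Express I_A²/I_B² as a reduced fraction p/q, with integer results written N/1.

Same 3,4,5: normalisation and zero-m 3j drop out of the ratio.
A: Δ: 2! 4! 6! / 13! → 1/180180; sum: t=0:+1/960 t=1:−1/288 t=2:+1/1728 = -1/540; 3j²(3 4 5; 1 1 -2) = Δ·Π!·Σ² = 128/6435  (sign +1)
B: Δ: 2! 4! 6! / 13! → 1/180180; sum: t=0:+1/432 t=1:−1/192 t=2:+1/1440 = -19/8640; 3j²(3 4 5; 0 -1 1) = Δ·Π!·Σ² = 361/30030  (sign -1)
I_A²/I_B² = (128/6435)/(361/30030) = 1792/1083

1792/1083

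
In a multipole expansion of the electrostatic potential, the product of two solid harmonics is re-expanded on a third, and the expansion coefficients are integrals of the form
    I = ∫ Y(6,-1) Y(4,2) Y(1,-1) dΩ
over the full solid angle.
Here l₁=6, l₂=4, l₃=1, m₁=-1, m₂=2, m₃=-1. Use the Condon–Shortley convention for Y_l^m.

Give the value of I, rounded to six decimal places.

0.000000

|6−4|≤1≤6+4 violated ⇒ I = 0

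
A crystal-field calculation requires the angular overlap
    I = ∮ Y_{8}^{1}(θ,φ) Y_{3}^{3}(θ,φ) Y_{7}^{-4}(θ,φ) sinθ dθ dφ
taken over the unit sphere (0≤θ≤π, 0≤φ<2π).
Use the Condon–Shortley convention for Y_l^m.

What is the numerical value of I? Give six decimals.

Checks pass: Σm=0; 18 even; l₃=7∈[5,11].
(2·8+1)(2·3+1)(2·7+1) = 1785
Δ: 4! 12! 2! / 19! → 1/5290740
sum: t=1:−1/7257600 t=2:+1/2073600 t=3:−1/7257600 = 1/4838400
3j²(8 3 7; 0 0 0) = Δ·Π!·Σ² = 252/20995  (sign -1)
sum: t=4:+1/104509440 = 1/104509440
3j²(8 3 7; 1 3 -4) = Δ·Π!·Σ² = 275/50388  (sign -1)
combine: 4πI² = 1785·252/20995·275/50388 = 121275/1037153
take √, sign +1: I = 0.09646267

0.096463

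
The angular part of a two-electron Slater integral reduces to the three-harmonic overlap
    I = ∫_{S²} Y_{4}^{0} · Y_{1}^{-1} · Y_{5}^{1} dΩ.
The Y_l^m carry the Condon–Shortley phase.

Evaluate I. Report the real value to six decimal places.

m-sum 0 ✓  L=10 even ✓  3≤5≤5 ✓
Π(2lᵢ+1) = 9×3×11 = 297
triangle coeff Δ(4,1,5) = 1/495
Σ_t [0,0]: t=0:+1/576 = 1/576
(3j)²=5/99 [(4 1 5; 0 0 0)], sign=-1
Σ_t [0,0]: t=0:+1/1152 = 1/1152
(3j)²=1/33 [(4 1 5; 0 -1 1)], sign=+1
⇒ 4πI² = 5/11
I = (-1)√(5/11/(4π)) = -0.19018827

-0.190188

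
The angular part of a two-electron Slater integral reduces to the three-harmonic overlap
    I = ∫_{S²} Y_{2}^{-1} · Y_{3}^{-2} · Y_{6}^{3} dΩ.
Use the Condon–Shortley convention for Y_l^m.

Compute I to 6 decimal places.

0.000000

|2−3|≤6≤2+3 violated ⇒ I = 0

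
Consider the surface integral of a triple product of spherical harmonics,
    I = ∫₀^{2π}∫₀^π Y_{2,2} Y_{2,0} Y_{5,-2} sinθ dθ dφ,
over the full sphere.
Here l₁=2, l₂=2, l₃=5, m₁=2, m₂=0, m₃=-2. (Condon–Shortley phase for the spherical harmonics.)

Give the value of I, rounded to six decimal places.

triangle: need 0≤l₃≤4, have 5; I=0

0.000000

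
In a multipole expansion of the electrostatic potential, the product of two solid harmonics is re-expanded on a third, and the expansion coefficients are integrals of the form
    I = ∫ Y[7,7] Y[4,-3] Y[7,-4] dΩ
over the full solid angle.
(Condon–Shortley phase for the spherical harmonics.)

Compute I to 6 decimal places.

m-sum 0 ✓  L=18 even ✓  3≤7≤11 ✓
Π(2lᵢ+1) = 15×9×15 = 2025
triangle coeff Δ(7,4,7) = 1/58198140
Σ_t [0,4]: t=0:+1/17418240 t=1:−1/622080 t=2:+1/230400 t=3:−1/622080 t=4:+1/17418240 = 1/806400
(3j)²=2268/230945 [(7 4 7; 0 0 0)], sign=-1
Σ_t [0,0]: t=0:+1/522547200 = 1/522547200
(3j)²=77/11628 [(7 4 7; 7 -3 -4)], sign=-1
⇒ 4πI² = 178605/1356277
I = (+1)√(178605/1356277/(4π)) = 0.10236881

0.102369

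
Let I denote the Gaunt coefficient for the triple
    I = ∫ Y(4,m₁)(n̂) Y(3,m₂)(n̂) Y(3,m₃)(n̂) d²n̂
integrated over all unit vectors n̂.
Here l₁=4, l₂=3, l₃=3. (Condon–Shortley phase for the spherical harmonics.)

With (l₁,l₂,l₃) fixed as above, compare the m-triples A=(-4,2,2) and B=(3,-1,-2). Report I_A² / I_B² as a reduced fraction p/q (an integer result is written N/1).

Shared (l₁,l₂,l₃)=(4,3,3): N and (l;000)² cancel in I_A²/I_B².
A: Δ = 4!·4!·2!/11! = 1/34650; Racah Σ t=4..4: t=4:+1/576 = 1/576; ⇒ 3j(4 3 3; -4 2 2)² = 5/99, sgn -1
B: Δ = 4!·4!·2!/11! = 1/34650; Racah Σ t=0..1: t=0:+1/288 t=1:−1/144 = -1/288; ⇒ 3j(4 3 3; 3 -1 -2)² = 1/99, sgn +1
I_A²/I_B² = (5/99)/(1/99) = 5/1

5/1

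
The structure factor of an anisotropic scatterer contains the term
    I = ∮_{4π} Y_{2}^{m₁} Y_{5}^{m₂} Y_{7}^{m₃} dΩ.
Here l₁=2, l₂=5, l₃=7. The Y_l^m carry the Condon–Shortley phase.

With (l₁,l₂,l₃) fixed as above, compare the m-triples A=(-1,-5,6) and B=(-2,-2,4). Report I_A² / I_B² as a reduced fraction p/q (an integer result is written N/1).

Same 2,5,7: normalisation and zero-m 3j drop out of the ratio.
A: Δ: 0! 4! 10! / 15! → 1/15015; sum: t=0:+1/21772800 = 1/21772800; 3j²(2 5 7; -1 -5 6) = Δ·Π!·Σ² = 2/105  (sign -1)
B: Δ: 0! 4! 10! / 15! → 1/15015; sum: t=0:+1/725760 = 1/725760; 3j²(2 5 7; -2 -2 4) = Δ·Π!·Σ² = 2/91  (sign -1)
I_A²/I_B² = (2/105)/(2/91) = 13/15

13/15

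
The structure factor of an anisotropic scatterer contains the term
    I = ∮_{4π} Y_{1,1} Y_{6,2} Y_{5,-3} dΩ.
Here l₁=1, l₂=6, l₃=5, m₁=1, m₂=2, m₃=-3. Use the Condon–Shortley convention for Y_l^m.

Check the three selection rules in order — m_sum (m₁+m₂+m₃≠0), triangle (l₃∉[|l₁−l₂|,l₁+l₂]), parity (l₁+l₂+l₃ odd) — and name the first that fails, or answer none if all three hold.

Σmᵢ = 0  ✓
l₃∈[|l₁−l₂|,l₁+l₂]=[5,7], have l₃=5  ✓
Σlᵢ = 12 ⇒ even  ✓

none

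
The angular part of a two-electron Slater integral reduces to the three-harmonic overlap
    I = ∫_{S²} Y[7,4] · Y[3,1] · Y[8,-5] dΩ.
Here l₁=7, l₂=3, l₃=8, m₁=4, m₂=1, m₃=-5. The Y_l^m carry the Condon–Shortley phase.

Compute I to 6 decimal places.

m-sum 0 ✓  L=18 even ✓  4≤8≤10 ✓
Π(2lᵢ+1) = 15×7×17 = 1785
triangle coeff Δ(7,3,8) = 1/5290740
Σ_t [0,2]: t=0:+1/7257600 t=1:−1/2073600 t=2:+1/7257600 = -1/4838400
(3j)²=252/20995 [(7 3 8; 0 0 0)], sign=-1
Σ_t [0,2]: t=0:+1/104509440 t=1:−1/43545600 t=2:+1/319334400 = -59/5748019200
(3j)²=3481/406980 [(7 3 8; 4 1 -5)], sign=+1
⇒ 4πI² = 73101/398905
I = (-1)√(73101/398905/(4π)) = -0.12075969

-0.120760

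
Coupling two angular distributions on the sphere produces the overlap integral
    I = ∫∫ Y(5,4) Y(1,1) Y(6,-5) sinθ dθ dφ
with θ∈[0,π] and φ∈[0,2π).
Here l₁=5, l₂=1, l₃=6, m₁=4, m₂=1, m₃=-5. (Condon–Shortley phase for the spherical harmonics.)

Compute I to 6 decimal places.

m-sum 0 ✓  L=12 even ✓  4≤6≤6 ✓
Π(2lᵢ+1) = 11×3×13 = 429
triangle coeff Δ(5,1,6) = 1/858
Σ_t [0,0]: t=0:+1/14400 = 1/14400
(3j)²=6/143 [(5 1 6; 0 0 0)], sign=+1
Σ_t [0,0]: t=0:+1/725760 = 1/725760
(3j)²=5/78 [(5 1 6; 4 1 -5)], sign=-1
⇒ 4πI² = 15/13
I = (-1)√(15/13/(4π)) = -0.30301841

-0.303018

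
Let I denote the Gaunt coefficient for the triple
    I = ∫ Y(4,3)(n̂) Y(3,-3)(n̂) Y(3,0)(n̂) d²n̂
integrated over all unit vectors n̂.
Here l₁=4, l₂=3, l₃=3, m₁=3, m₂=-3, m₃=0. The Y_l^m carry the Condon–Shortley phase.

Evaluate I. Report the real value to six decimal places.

0.203551

Rules hold: Σm=0, L=10 even, 1≤3≤7.
N = 9·7·7 = 441
Δ = 4!·4!·2!/11! = 1/34650
Racah Σ t=1..3: t=1:−1/72 t=2:+1/16 t=3:−1/72 = 5/144
⇒ 3j(4 3 3; 0 0 0)² = 2/77, sgn -1
Racah Σ t=0..0: t=0:+1/288 = 1/288
⇒ 3j(4 3 3; 3 -3 0)² = 1/22, sgn -1
4πI² = N·(3j₀)²·(3jₘ)² = 63/121
I = +1·√(0.520661/4π) = 0.20355073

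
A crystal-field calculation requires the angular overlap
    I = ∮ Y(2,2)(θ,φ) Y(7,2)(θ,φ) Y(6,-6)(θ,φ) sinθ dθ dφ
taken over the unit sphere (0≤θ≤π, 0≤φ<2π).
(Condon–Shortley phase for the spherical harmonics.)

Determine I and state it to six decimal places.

Σmᵢ = -2 ≠ 0, so the φ-integral vanishes; I = 0

0.000000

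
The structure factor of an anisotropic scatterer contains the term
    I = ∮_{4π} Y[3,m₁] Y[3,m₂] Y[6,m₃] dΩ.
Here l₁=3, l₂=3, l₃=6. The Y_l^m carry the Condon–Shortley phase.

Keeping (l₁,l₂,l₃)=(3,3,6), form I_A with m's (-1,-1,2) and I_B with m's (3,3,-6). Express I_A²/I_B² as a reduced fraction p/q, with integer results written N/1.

5/11

l's match ⇒ only the (l;m) 3-j factors differ between A and B.
A: triangle coeff Δ(3,3,6) = 1/12012; Σ_t [0,0]: t=0:+1/2304 = 1/2304; (3j)²=5/143 [(3 3 6; -1 -1 2)], sign=+1
B: triangle coeff Δ(3,3,6) = 1/12012; Σ_t [0,0]: t=0:+1/518400 = 1/518400; (3j)²=1/13 [(3 3 6; 3 3 -6)], sign=+1
I_A²/I_B² = (5/143)/(1/13) = 5/11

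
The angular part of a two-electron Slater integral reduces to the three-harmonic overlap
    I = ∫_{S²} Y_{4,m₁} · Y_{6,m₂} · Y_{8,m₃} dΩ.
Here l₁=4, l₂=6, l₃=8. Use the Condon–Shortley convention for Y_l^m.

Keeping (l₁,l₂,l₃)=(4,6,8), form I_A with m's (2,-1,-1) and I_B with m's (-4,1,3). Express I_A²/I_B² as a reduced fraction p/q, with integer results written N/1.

2645/6468

Same 4,6,8: normalisation and zero-m 3j drop out of the ratio.
A: Δ: 2! 6! 10! / 19! → 1/23279256; sum: t=0:+1/1382400 t=1:−1/2073600 t=2:+1/43545600 = 23/87091200; 3j²(4 6 8; 2 -1 -1) = Δ·Π!·Σ² = 2645/554268  (sign -1)
B: Δ: 2! 6! 10! / 19! → 1/23279256; sum: t=2:+1/20736000 = 1/20736000; 3j²(4 6 8; -4 1 3) = Δ·Π!·Σ² = 49/4199  (sign -1)
I_A²/I_B² = (2645/554268)/(49/4199) = 2645/6468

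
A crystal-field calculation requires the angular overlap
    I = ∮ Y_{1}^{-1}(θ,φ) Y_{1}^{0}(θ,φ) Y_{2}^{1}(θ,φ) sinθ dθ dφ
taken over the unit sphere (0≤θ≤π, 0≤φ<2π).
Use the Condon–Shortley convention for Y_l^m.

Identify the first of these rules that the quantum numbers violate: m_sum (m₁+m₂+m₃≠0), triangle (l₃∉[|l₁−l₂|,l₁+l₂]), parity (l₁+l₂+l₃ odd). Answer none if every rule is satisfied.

none

m₁+m₂+m₃ = -1 + 0 + 1 = 0  ✓
triangle: |1−1|=0 ≤ l₃=2 ≤ 1+1=2  ✓
parity: l₁+l₂+l₃ = 4 is even  ✓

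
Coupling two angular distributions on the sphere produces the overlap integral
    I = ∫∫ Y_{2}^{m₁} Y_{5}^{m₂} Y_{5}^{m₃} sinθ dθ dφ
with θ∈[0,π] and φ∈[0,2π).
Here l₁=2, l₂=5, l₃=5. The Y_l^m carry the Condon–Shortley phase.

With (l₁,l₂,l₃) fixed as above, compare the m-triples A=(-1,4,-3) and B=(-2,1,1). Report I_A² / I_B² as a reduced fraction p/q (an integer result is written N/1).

Same 2,5,5: normalisation and zero-m 3j drop out of the ratio.
A: Δ: 2! 2! 8! / 13! → 1/38610; sum: t=1:−1/80640 t=2:+1/10080 = 1/11520; 3j²(2 5 5; -1 4 -3) = Δ·Π!·Σ² = 49/1430  (sign +1)
B: Δ: 2! 2! 8! / 13! → 1/38610; sum: t=2:+1/2304 = 1/2304; 3j²(2 5 5; -2 1 1) = Δ·Π!·Σ² = 5/143  (sign +1)
I_A²/I_B² = (49/1430)/(5/143) = 49/50

49/50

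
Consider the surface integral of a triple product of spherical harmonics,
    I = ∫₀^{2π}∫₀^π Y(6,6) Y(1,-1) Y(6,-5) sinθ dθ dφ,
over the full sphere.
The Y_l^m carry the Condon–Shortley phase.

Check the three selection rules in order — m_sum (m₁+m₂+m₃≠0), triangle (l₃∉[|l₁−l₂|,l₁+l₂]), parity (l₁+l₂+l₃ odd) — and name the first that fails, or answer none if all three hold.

parity

m₁+m₂+m₃ = 6 − 1 − 5 = 0  ✓
triangle: |6−1|=5 ≤ l₃=6 ≤ 6+1=7  ✓
parity: l₁+l₂+l₃ = 13 is odd  ✗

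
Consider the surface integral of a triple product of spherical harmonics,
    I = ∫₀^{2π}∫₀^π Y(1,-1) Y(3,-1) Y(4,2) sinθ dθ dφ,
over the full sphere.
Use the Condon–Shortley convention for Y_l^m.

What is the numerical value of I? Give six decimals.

m-sum 0 ✓  L=8 even ✓  2≤4≤4 ✓
Π(2lᵢ+1) = 3×7×9 = 189
triangle coeff Δ(1,3,4) = 1/252
Σ_t [0,0]: t=0:+1/36 = 1/36
(3j)²=4/63 [(1 3 4; 0 0 0)], sign=+1
Σ_t [0,0]: t=0:+1/96 = 1/96
(3j)²=5/84 [(1 3 4; -1 -1 2)], sign=+1
⇒ 4πI² = 5/7
I = (+1)√(5/7/(4π)) = 0.23841361

0.238414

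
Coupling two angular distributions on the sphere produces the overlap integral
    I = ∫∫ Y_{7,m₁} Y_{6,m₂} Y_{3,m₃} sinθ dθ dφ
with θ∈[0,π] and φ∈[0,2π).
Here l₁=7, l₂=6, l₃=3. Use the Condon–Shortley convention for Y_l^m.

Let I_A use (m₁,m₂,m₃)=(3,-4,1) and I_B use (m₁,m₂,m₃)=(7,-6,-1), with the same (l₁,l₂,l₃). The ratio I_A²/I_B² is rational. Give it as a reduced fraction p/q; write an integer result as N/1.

l's match ⇒ only the (l;m) 3-j factors differ between A and B.
A: triangle coeff Δ(7,6,3) = 1/2042040; Σ_t [0,2]: t=0:+1/174182400 t=1:−1/2177280 t=2:+1/645120 = 191/174182400; (3j)²=36481/2042040 [(7 6 3; 3 -4 1)], sign=+1
B: triangle coeff Δ(7,6,3) = 1/2042040; Σ_t [0,0]: t=0:+1/174182400 = 1/174182400; (3j)²=11/340 [(7 6 3; 7 -6 -1)], sign=+1
I_A²/I_B² = (36481/2042040)/(11/340) = 36481/66066

36481/66066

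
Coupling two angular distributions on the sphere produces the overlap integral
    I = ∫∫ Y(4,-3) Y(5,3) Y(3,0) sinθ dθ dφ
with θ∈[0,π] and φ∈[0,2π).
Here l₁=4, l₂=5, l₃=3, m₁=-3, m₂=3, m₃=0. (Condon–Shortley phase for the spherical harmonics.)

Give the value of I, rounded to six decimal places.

Checks pass: Σm=0; 12 even; l₃=3∈[1,9].
(2·4+1)(2·5+1)(2·3+1) = 693
Δ: 6! 2! 4! / 13! → 1/180180
sum: t=2:+1/576 t=3:−1/144 t=4:+1/576 = -1/288
3j²(4 5 3; 0 0 0) = Δ·Π!·Σ² = 20/1001  (sign +1)
sum: t=5:−1/1440 t=6:+1/2880 = -1/2880
3j²(4 5 3; -3 3 0) = Δ·Π!·Σ² = 7/715  (sign +1)
combine: 4πI² = 693·20/1001·7/715 = 252/1859
take √, sign +1: I = 0.10386175

0.103862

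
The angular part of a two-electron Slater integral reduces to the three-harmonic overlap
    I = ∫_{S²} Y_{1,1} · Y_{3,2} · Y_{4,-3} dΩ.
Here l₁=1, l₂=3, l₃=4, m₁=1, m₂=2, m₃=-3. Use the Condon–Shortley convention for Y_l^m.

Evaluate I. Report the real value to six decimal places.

-0.282095

Rules hold: Σm=0, L=8 even, 2≤4≤4.
N = 3·7·9 = 189
Δ = 0!·2!·6!/9! = 1/252
Racah Σ t=0..0: t=0:+1/36 = 1/36
⇒ 3j(1 3 4; 0 0 0)² = 4/63, sgn +1
Racah Σ t=0..0: t=0:+1/240 = 1/240
⇒ 3j(1 3 4; 1 2 -3)² = 1/12, sgn -1
4πI² = N·(3j₀)²·(3jₘ)² = 1/1
I = -1·√(1/4π) = -0.28209479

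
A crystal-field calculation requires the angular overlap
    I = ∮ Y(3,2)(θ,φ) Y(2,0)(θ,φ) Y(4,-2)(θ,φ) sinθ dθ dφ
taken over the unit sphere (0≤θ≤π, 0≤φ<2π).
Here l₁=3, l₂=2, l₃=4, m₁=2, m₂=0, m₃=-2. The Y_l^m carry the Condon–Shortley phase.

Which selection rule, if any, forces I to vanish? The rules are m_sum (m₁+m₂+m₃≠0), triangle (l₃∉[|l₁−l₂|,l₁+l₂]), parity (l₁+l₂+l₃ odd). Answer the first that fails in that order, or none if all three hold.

Σmᵢ = 0  ✓
l₃∈[|l₁−l₂|,l₁+l₂]=[1,5], have l₃=4  ✓
Σlᵢ = 9 ⇒ odd  ✗

parity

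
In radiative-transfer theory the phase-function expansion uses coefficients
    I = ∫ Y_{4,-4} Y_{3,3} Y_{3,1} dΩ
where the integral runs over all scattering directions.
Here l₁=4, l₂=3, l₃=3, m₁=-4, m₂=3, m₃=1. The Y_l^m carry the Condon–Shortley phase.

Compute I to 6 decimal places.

Rules hold: Σm=0, L=10 even, 1≤3≤7.
N = 9·7·7 = 441
Δ = 4!·4!·2!/11! = 1/34650
Racah Σ t=1..3: t=1:−1/72 t=2:+1/16 t=3:−1/72 = 5/144
⇒ 3j(4 3 3; 0 0 0)² = 2/77, sgn -1
Racah Σ t=4..4: t=4:+1/1152 = 1/1152
⇒ 3j(4 3 3; -4 3 1)² = 1/33, sgn +1
4πI² = N·(3j₀)²·(3jₘ)² = 42/121
I = -1·√(0.347107/4π) = -0.16619847

-0.166198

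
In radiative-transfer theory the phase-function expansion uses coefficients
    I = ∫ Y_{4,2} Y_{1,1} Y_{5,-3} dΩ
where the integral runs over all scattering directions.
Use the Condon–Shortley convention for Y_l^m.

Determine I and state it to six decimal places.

-0.259847

Checks pass: Σm=0; 10 even; l₃=5∈[3,5].
(2·4+1)(2·1+1)(2·5+1) = 297
Δ: 0! 8! 2! / 11! → 1/495
sum: t=0:+1/576 = 1/576
3j²(4 1 5; 0 0 0) = Δ·Π!·Σ² = 5/99  (sign -1)
sum: t=0:+1/2880 = 1/2880
3j²(4 1 5; 2 1 -3) = Δ·Π!·Σ² = 28/495  (sign +1)
combine: 4πI² = 297·5/99·28/495 = 28/33
take √, sign -1: I = -0.25984664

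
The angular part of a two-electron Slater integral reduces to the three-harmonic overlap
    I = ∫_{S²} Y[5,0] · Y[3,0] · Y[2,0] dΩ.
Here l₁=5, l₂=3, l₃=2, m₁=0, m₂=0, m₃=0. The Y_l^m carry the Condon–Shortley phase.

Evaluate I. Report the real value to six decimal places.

0.239615

Checks pass: Σm=0; 10 even; l₃=2∈[2,8].
(2·5+1)(2·3+1)(2·2+1) = 385
Δ: 6! 4! 0! / 11! → 1/2310
sum: t=3:−1/144 = -1/144
3j²(5 3 2; 0 0 0) = Δ·Π!·Σ² = 10/231  (sign -1)
(m-triple is (0,0,0) — same symbol as above.)
combine: 4πI² = 385·10/231·10/231 = 500/693
take √, sign +1: I = 0.23961470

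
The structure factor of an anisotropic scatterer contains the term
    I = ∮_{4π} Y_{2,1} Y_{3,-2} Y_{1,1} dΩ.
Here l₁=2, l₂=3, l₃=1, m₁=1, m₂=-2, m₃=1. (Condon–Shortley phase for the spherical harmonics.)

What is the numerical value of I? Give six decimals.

0.261169

Checks pass: Σm=0; 6 even; l₃=1∈[1,5].
(2·2+1)(2·3+1)(2·1+1) = 105
Δ: 4! 0! 2! / 7! → 1/105
sum: t=2:+1/4 = 1/4
3j²(2 3 1; 0 0 0) = Δ·Π!·Σ² = 3/35  (sign -1)
sum: t=1:−1/12 = -1/12
3j²(2 3 1; 1 -2 1) = Δ·Π!·Σ² = 2/21  (sign -1)
combine: 4πI² = 105·3/35·2/21 = 6/7
take √, sign +1: I = 0.26116903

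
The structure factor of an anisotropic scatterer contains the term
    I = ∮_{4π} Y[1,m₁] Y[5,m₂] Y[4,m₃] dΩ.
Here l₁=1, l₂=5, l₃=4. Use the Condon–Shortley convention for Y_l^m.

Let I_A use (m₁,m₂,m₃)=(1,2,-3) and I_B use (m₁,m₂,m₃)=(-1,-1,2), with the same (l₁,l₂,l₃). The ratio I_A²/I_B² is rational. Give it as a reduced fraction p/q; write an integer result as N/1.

1/2

Shared (l₁,l₂,l₃)=(1,5,4): N and (l;000)² cancel in I_A²/I_B².
A: Δ = 2!·0!·8!/11! = 1/495; Racah Σ t=0..0: t=0:+1/10080 = 1/10080; ⇒ 3j(1 5 4; 1 2 -3)² = 1/165, sgn -1
B: Δ = 2!·0!·8!/11! = 1/495; Racah Σ t=2..2: t=2:+1/2880 = 1/2880; ⇒ 3j(1 5 4; -1 -1 2)² = 2/165, sgn +1
I_A²/I_B² = (1/165)/(2/165) = 1/2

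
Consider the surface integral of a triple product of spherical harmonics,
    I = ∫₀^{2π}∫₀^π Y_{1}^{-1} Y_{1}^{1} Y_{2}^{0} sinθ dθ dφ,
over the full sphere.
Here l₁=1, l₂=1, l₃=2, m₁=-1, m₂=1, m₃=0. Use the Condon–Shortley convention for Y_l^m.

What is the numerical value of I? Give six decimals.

Checks pass: Σm=0; 4 even; l₃=2∈[0,2].
(2·1+1)(2·1+1)(2·2+1) = 45
Δ: 0! 2! 2! / 5! → 1/30
sum: t=0:+1/1 = 1/1
3j²(1 1 2; 0 0 0) = Δ·Π!·Σ² = 2/15  (sign +1)
sum: t=0:+1/4 = 1/4
3j²(1 1 2; -1 1 0) = Δ·Π!·Σ² = 1/30  (sign +1)
combine: 4πI² = 45·2/15·1/30 = 1/5
take √, sign +1: I = 0.12615663

0.126157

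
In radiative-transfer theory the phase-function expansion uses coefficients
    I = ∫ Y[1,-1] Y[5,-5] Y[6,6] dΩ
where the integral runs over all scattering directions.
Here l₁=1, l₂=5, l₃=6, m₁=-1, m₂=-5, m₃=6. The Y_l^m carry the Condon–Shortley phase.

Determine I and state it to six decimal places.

Rules hold: Σm=0, L=12 even, 4≤6≤6.
N = 3·11·13 = 429
Δ = 0!·2!·10!/13! = 1/858
Racah Σ t=0..0: t=0:+1/14400 = 1/14400
⇒ 3j(1 5 6; 0 0 0)² = 6/143, sgn +1
Racah Σ t=0..0: t=0:+1/7257600 = 1/7257600
⇒ 3j(1 5 6; -1 -5 6)² = 1/13, sgn +1
4πI² = N·(3j₀)²·(3jₘ)² = 18/13
I = +1·√(1.38462/4π) = 0.33194004

0.331940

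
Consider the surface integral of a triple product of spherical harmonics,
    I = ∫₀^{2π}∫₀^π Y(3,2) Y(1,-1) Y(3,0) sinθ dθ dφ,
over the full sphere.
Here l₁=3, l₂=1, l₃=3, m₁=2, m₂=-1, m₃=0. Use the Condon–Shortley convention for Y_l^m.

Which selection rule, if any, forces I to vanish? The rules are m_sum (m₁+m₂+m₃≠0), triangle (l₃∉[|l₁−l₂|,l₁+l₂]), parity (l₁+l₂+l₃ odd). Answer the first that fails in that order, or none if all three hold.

azimuthal sum: 2 − 1 + 0 = 1  ✗
2 ≤ 3 ≤ 4 (triangle on l)
L = 3 + 1 + 3 = 7 (odd)

m_sum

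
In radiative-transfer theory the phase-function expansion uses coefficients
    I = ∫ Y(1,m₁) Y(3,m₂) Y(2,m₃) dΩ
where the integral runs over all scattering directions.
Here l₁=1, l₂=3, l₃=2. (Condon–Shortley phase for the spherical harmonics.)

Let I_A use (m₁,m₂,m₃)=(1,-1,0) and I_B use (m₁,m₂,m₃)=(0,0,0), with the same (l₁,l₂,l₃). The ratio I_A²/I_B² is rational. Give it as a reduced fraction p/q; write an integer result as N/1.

2/3

Shared (l₁,l₂,l₃)=(1,3,2): N and (l;000)² cancel in I_A²/I_B².
A: Δ = 2!·0!·4!/7! = 1/105; Racah Σ t=0..0: t=0:+1/8 = 1/8; ⇒ 3j(1 3 2; 1 -1 0)² = 2/35, sgn +1
B: Δ = 2!·0!·4!/7! = 1/105; Racah Σ t=1..1: t=1:−1/4 = -1/4; ⇒ 3j(1 3 2; 0 0 0)² = 3/35, sgn -1
I_A²/I_B² = (2/35)/(3/35) = 2/3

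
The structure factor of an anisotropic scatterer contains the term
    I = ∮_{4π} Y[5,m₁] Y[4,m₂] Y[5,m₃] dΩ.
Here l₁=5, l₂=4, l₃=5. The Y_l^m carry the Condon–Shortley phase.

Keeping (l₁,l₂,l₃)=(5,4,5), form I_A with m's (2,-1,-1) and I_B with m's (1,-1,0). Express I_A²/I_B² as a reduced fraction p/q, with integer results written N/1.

35/6

Shared (l₁,l₂,l₃)=(5,4,5): N and (l;000)² cancel in I_A²/I_B².
A: Δ = 4!·6!·4!/15! = 1/3153150; Racah Σ t=0..3: t=0:+1/5184 t=1:−1/1152 t=2:+1/2880 t=3:−1/103680 = -7/20736; ⇒ 3j(5 4 5; 2 -1 -1)² = 35/2574, sgn -1
B: Δ = 4!·6!·4!/15! = 1/3153150; Racah Σ t=0..3: t=0:+1/6912 t=1:−1/864 t=2:+1/1152 t=3:−1/17280 = -7/34560; ⇒ 3j(5 4 5; 1 -1 0)² = 1/429, sgn +1
I_A²/I_B² = (35/2574)/(1/429) = 35/6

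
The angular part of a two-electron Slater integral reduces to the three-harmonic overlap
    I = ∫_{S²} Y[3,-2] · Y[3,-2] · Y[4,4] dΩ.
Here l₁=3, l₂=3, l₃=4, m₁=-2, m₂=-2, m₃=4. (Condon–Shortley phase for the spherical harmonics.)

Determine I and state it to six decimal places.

m-sum 0 ✓  L=10 even ✓  0≤4≤6 ✓
Π(2lᵢ+1) = 7×7×9 = 441
triangle coeff Δ(3,3,4) = 1/34650
Σ_t [0,2]: t=0:+1/72 t=1:−1/16 t=2:+1/72 = -5/144
(3j)²=2/77 [(3 3 4; 0 0 0)], sign=-1
Σ_t [1,1]: t=1:−1/576 = -1/576
(3j)²=5/99 [(3 3 4; -2 -2 4)], sign=-1
⇒ 4πI² = 70/121
I = (+1)√(70/121/(4π)) = 0.21456131

0.214561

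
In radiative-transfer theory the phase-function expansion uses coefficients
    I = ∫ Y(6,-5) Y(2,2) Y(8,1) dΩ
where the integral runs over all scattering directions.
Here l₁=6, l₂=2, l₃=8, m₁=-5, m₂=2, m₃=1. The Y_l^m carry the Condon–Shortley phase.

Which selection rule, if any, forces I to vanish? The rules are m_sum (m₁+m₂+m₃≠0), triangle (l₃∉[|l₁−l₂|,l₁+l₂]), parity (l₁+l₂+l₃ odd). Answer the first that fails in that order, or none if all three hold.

m_sum

azimuthal sum: -5 + 2 + 1 = -2  ✗
4 ≤ 8 ≤ 8 (triangle on l)
L = 6 + 2 + 8 = 16 (even)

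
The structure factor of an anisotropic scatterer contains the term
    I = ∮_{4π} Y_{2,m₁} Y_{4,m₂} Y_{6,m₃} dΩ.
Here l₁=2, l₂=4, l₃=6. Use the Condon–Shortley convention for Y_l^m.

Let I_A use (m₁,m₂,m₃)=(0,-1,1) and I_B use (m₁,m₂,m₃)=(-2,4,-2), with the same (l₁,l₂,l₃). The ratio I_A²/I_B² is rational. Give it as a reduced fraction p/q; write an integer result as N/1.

Shared (l₁,l₂,l₃)=(2,4,6): N and (l;000)² cancel in I_A²/I_B².
A: Δ = 0!·4!·8!/13! = 1/6435; Racah Σ t=0..0: t=0:+1/2880 = 1/2880; ⇒ 3j(2 4 6; 0 -1 1)² = 14/429, sgn -1
B: Δ = 0!·4!·8!/13! = 1/6435; Racah Σ t=0..0: t=0:+1/967680 = 1/967680; ⇒ 3j(2 4 6; -2 4 -2)² = 1/6435, sgn +1
I_A²/I_B² = (14/429)/(1/6435) = 210/1

210/1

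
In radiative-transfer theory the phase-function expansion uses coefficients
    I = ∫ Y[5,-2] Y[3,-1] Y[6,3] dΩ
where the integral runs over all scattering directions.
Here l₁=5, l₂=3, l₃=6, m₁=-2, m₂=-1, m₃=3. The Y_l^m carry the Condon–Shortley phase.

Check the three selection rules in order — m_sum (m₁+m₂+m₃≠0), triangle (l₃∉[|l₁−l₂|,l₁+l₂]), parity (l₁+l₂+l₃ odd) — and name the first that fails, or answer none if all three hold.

none

azimuthal sum: -2 − 1 + 3 = 0  ✓
2 ≤ 6 ≤ 8 (triangle on l)  ✓
L = 5 + 3 + 6 = 14 (even)  ✓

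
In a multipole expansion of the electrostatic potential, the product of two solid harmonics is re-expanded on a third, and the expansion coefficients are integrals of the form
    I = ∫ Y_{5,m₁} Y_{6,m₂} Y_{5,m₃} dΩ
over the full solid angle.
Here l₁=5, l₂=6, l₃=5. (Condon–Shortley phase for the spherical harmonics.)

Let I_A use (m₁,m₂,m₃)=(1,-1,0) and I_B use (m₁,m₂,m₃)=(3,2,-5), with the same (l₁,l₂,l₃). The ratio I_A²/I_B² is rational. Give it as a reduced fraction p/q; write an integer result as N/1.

4/15

l's match ⇒ only the (l;m) 3-j factors differ between A and B.
A: triangle coeff Δ(5,6,5) = 1/28588560; Σ_t [0,4]: t=0:+1/2073600 t=1:−1/34560 t=2:+1/6912 t=3:−1/10368 t=4:+1/138240 = 7/259200; (3j)²=28/7293 [(5 6 5; 1 -1 0)], sign=-1
B: triangle coeff Δ(5,6,5) = 1/28588560; Σ_t [2,2]: t=2:+1/829440 = 1/829440; (3j)²=35/2431 [(5 6 5; 3 2 -5)], sign=+1
I_A²/I_B² = (28/7293)/(35/2431) = 4/15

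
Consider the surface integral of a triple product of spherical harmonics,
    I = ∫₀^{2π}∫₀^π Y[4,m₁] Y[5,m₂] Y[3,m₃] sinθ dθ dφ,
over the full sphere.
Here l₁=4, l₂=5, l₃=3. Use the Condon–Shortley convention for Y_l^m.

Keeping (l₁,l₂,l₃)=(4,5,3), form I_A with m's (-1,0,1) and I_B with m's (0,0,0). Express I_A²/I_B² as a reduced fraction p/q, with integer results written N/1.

1/240

Same 4,5,3: normalisation and zero-m 3j drop out of the ratio.
A: Δ: 6! 2! 4! / 13! → 1/180180; sum: t=3:−1/288 t=4:+1/288 t=5:−1/5760 = -1/5760; 3j²(4 5 3; -1 0 1) = Δ·Π!·Σ² = 1/12012  (sign -1)
B: Δ: 6! 2! 4! / 13! → 1/180180; sum: t=2:+1/576 t=3:−1/144 t=4:+1/576 = -1/288; 3j²(4 5 3; 0 0 0) = Δ·Π!·Σ² = 20/1001  (sign +1)
I_A²/I_B² = (1/12012)/(20/1001) = 1/240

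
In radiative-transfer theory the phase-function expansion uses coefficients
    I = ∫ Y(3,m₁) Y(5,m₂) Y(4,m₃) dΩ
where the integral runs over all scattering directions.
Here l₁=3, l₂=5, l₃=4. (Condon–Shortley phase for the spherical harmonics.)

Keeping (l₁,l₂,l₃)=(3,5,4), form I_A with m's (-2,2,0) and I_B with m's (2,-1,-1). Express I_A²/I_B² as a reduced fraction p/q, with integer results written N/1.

28/125

Same 3,5,4: normalisation and zero-m 3j drop out of the ratio.
A: Δ: 4! 2! 6! / 13! → 1/180180; sum: t=3:−1/576 t=4:+1/864 = -1/1728; 3j²(3 5 4; -2 2 0) = Δ·Π!·Σ² = 5/1287  (sign -1)
B: Δ: 4! 2! 6! / 13! → 1/180180; sum: t=0:+1/1152 t=1:−1/432 = -5/3456; 3j²(3 5 4; 2 -1 -1) = Δ·Π!·Σ² = 625/36036  (sign +1)
I_A²/I_B² = (5/1287)/(625/36036) = 28/125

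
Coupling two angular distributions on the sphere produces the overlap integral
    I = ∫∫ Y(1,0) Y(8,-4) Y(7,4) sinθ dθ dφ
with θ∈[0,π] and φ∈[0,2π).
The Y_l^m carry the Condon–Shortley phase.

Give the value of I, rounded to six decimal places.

0.211986

Rules hold: Σm=0, L=16 even, 7≤7≤9.
N = 3·17·15 = 765
Δ = 2!·0!·14!/17! = 1/2040
Racah Σ t=1..1: t=1:−1/25401600 = -1/25401600
⇒ 3j(1 8 7; 0 0 0)² = 8/255, sgn +1
Racah Σ t=1..1: t=1:−1/239500800 = -1/239500800
⇒ 3j(1 8 7; 0 -4 4)² = 2/85, sgn +1
4πI² = N·(3j₀)²·(3jₘ)² = 48/85
I = +1·√(0.564706/4π) = 0.21198553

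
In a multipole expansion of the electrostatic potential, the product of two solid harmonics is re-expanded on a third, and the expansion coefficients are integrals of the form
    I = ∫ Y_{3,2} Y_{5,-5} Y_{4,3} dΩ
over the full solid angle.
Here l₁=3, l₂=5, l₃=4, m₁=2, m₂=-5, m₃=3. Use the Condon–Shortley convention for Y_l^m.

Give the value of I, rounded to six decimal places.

Rules hold: Σm=0, L=12 even, 2≤4≤8.
N = 7·11·9 = 693
Δ = 4!·2!·6!/13! = 1/180180
Racah Σ t=1..3: t=1:−1/576 t=2:+1/144 t=3:−1/576 = 1/288
⇒ 3j(3 5 4; 0 0 0)² = 20/1001, sgn +1
Racah Σ t=0..0: t=0:+1/17280 = 1/17280
⇒ 3j(3 5 4; 2 -5 3)² = 35/858, sgn -1
4πI² = N·(3j₀)²·(3jₘ)² = 1050/1859
I = -1·√(0.56482/4π) = -0.21200691

-0.212007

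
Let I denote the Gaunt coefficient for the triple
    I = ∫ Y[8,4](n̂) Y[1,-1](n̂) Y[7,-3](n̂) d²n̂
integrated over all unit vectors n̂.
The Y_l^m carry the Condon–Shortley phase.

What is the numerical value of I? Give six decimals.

0.248575

Checks pass: Σm=0; 16 even; l₃=7∈[7,9].
(2·8+1)(2·1+1)(2·7+1) = 765
Δ: 2! 14! 0! / 17! → 1/2040
sum: t=1:−1/25401600 = -1/25401600
3j²(8 1 7; 0 0 0) = Δ·Π!·Σ² = 8/255  (sign +1)
sum: t=0:+1/174182400 = 1/174182400
3j²(8 1 7; 4 -1 -3) = Δ·Π!·Σ² = 11/340  (sign +1)
combine: 4πI² = 765·8/255·11/340 = 66/85
take √, sign +1: I = 0.24857507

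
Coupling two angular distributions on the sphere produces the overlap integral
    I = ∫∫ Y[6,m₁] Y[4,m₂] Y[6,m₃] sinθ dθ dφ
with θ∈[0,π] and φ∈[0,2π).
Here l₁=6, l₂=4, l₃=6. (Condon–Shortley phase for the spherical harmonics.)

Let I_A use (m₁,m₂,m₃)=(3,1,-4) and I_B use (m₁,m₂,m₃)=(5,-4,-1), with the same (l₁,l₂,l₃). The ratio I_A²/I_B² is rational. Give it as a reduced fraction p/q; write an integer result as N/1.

Same 6,4,6: normalisation and zero-m 3j drop out of the ratio.
A: Δ: 4! 8! 4! / 17! → 1/15315300; sum: t=1:−1/207360 t=2:+1/120960 t=3:−1/967680 = 1/414720; 3j²(6 4 6; 3 1 -4) = Δ·Π!·Σ² = 21/4862  (sign +1)
B: Δ: 4! 8! 4! / 17! → 1/15315300; sum: t=0:+1/2903040 = 1/2903040; 3j²(6 4 6; 5 -4 -1) = Δ·Π!·Σ² = 5/663  (sign -1)
I_A²/I_B² = (21/4862)/(5/663) = 63/110

63/110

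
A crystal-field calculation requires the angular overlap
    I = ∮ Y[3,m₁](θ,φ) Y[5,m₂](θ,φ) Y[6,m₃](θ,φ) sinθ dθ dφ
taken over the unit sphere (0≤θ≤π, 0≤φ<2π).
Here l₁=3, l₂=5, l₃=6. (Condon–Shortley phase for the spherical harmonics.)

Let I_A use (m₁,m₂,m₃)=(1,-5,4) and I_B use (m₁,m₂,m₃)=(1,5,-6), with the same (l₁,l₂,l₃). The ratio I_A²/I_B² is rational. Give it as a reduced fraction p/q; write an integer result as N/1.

6/11

l's match ⇒ only the (l;m) 3-j factors differ between A and B.
A: triangle coeff Δ(3,5,6) = 1/675675; Σ_t [0,0]: t=0:+1/322560 = 1/322560; (3j)²=18/1001 [(3 5 6; 1 -5 4)], sign=+1
B: triangle coeff Δ(3,5,6) = 1/675675; Σ_t [2,2]: t=2:+1/1935360 = 1/1935360; (3j)²=3/91 [(3 5 6; 1 5 -6)], sign=+1
I_A²/I_B² = (18/1001)/(3/91) = 6/11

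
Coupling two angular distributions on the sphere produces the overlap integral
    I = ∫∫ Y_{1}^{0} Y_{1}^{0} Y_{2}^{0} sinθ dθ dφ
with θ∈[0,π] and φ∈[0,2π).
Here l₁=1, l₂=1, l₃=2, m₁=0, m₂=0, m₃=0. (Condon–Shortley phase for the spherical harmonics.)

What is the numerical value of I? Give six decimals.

Checks pass: Σm=0; 4 even; l₃=2∈[0,2].
(2·1+1)(2·1+1)(2·2+1) = 45
Δ: 0! 2! 2! / 5! → 1/30
sum: t=0:+1/1 = 1/1
3j²(1 1 2; 0 0 0) = Δ·Π!·Σ² = 2/15  (sign +1)
(m-triple is (0,0,0) — same symbol as above.)
combine: 4πI² = 45·2/15·2/15 = 4/5
take √, sign +1: I = 0.25231325

0.252313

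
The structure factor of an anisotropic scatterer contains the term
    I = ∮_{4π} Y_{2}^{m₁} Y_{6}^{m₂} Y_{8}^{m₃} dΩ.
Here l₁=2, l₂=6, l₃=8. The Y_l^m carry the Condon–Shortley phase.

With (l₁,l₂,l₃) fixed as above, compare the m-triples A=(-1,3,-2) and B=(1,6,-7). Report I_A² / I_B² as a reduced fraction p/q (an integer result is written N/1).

40/91

Shared (l₁,l₂,l₃)=(2,6,8): N and (l;000)² cancel in I_A²/I_B².
A: Δ = 0!·4!·12!/17! = 1/30940; Racah Σ t=0..0: t=0:+1/13063680 = 1/13063680; ⇒ 3j(2 6 8; -1 3 -2)² = 10/1547, sgn +1
B: Δ = 0!·4!·12!/17! = 1/30940; Racah Σ t=0..0: t=0:+1/2874009600 = 1/2874009600; ⇒ 3j(2 6 8; 1 6 -7)² = 1/68, sgn -1
I_A²/I_B² = (10/1547)/(1/68) = 40/91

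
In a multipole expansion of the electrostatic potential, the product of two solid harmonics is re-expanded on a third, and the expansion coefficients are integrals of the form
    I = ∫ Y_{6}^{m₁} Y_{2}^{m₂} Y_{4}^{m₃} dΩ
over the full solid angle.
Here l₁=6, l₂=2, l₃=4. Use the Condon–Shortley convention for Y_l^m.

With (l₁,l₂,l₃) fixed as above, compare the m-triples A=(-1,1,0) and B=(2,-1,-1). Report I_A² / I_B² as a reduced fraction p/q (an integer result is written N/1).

l's match ⇒ only the (l;m) 3-j factors differ between A and B.
A: triangle coeff Δ(6,2,4) = 1/6435; Σ_t [3,3]: t=3:−1/3456 = -1/3456; (3j)²=35/1287 [(6 2 4; -1 1 0)], sign=-1
B: triangle coeff Δ(6,2,4) = 1/6435; Σ_t [1,1]: t=1:−1/4320 = -1/4320; (3j)²=224/6435 [(6 2 4; 2 -1 -1)], sign=+1
I_A²/I_B² = (35/1287)/(224/6435) = 25/32

25/32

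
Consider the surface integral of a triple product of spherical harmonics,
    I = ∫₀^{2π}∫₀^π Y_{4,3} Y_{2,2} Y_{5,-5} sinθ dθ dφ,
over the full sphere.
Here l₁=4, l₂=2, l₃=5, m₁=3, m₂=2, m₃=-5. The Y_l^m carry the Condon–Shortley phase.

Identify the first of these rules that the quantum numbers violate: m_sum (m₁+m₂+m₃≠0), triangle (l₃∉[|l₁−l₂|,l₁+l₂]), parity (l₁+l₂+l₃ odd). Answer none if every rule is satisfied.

Σmᵢ = 0  ✓
l₃∈[|l₁−l₂|,l₁+l₂]=[2,6], have l₃=5  ✓
Σlᵢ = 11 ⇒ odd  ✗

parity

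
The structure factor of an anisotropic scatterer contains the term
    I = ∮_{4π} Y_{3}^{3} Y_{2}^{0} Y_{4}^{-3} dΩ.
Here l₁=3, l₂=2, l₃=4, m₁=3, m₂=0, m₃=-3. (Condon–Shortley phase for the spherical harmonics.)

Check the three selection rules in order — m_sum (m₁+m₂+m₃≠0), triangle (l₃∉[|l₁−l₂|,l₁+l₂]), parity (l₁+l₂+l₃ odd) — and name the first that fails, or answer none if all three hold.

azimuthal sum: 3 + 0 − 3 = 0  ✓
1 ≤ 4 ≤ 5 (triangle on l)  ✓
L = 3 + 2 + 4 = 9 (odd)  ✗

parity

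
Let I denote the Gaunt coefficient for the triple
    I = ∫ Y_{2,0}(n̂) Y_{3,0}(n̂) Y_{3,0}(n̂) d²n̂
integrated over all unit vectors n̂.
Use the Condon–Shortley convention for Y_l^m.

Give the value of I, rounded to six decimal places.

Checks pass: Σm=0; 8 even; l₃=3∈[1,5].
(2·2+1)(2·3+1)(2·3+1) = 245
Δ: 2! 2! 4! / 9! → 1/3780
sum: t=0:+1/24 t=1:−1/4 t=2:+1/24 = -1/6
3j²(2 3 3; 0 0 0) = Δ·Π!·Σ² = 4/105  (sign +1)
(m-triple is (0,0,0) — same symbol as above.)
combine: 4πI² = 245·4/105·4/105 = 16/45
take √, sign +1: I = 0.16820883

0.168209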